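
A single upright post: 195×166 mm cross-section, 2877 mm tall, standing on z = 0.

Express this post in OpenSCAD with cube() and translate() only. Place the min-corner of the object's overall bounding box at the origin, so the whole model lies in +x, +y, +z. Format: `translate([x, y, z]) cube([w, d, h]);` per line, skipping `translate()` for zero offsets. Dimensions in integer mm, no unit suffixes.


cube([195, 166, 2877]);


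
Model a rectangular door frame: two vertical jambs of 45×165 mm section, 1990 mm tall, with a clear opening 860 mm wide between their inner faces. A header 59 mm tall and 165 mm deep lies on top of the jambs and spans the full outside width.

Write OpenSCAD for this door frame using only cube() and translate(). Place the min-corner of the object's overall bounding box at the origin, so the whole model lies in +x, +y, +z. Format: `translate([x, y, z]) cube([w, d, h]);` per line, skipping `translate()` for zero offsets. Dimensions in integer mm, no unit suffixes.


cube([45, 165, 1990]);
translate([905, 0, 0]) cube([45, 165, 1990]);
translate([0, 0, 1990]) cube([950, 165, 59]);


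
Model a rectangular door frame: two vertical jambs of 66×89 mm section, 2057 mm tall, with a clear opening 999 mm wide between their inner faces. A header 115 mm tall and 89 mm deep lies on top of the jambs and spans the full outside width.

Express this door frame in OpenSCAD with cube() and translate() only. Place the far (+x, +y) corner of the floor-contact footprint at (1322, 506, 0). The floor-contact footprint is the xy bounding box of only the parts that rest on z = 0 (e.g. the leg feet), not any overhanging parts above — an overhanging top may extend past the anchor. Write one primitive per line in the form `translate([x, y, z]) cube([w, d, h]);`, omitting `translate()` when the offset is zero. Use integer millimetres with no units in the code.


translate([191, 417, 0]) cube([66, 89, 2057]);
translate([1256, 417, 0]) cube([66, 89, 2057]);
translate([191, 417, 2057]) cube([1131, 89, 115]);


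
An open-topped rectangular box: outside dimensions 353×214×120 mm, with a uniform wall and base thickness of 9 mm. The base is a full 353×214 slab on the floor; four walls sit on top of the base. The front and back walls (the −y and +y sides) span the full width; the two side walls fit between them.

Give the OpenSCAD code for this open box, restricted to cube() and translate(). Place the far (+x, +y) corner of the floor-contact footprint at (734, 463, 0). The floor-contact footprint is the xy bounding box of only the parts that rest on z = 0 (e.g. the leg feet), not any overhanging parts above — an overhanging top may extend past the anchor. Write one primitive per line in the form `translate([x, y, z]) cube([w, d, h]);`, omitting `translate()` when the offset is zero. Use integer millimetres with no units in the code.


translate([381, 249, 0]) cube([353, 214, 9]);
translate([381, 249, 9]) cube([353, 9, 111]);
translate([381, 454, 9]) cube([353, 9, 111]);
translate([381, 258, 9]) cube([9, 196, 111]);
translate([725, 258, 9]) cube([9, 196, 111]);


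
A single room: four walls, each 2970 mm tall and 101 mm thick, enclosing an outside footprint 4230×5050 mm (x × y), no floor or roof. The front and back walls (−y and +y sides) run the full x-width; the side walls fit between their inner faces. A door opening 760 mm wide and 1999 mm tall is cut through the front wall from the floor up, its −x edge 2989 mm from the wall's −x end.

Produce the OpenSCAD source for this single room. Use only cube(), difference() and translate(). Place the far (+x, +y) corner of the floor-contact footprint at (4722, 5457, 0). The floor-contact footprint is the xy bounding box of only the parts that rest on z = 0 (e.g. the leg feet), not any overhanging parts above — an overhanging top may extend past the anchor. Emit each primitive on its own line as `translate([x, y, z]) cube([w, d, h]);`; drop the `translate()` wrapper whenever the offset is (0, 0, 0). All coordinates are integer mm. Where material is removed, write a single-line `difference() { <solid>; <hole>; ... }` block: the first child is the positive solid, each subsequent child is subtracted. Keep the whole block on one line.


difference() { translate([492, 407, 0]) cube([4230, 101, 2970]); translate([3481, 407, 0]) cube([760, 101, 1999]); }
translate([492, 5356, 0]) cube([4230, 101, 2970]);
translate([492, 508, 0]) cube([101, 4848, 2970]);
translate([4621, 508, 0]) cube([101, 4848, 2970]);


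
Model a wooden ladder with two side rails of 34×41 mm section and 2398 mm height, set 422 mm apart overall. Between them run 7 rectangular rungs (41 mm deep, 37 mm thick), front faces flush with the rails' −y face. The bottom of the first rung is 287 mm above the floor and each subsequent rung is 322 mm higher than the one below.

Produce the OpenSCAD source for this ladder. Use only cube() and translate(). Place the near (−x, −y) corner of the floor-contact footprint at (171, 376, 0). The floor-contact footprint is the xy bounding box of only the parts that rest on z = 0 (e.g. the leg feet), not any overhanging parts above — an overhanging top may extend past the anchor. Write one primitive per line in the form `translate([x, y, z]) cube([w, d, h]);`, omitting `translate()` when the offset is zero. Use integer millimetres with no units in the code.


translate([171, 376, 0]) cube([34, 41, 2398]);
translate([559, 376, 0]) cube([34, 41, 2398]);
translate([205, 376, 287]) cube([354, 41, 37]);
translate([205, 376, 609]) cube([354, 41, 37]);
translate([205, 376, 931]) cube([354, 41, 37]);
translate([205, 376, 1253]) cube([354, 41, 37]);
translate([205, 376, 1575]) cube([354, 41, 37]);
translate([205, 376, 1897]) cube([354, 41, 37]);
translate([205, 376, 2219]) cube([354, 41, 37]);


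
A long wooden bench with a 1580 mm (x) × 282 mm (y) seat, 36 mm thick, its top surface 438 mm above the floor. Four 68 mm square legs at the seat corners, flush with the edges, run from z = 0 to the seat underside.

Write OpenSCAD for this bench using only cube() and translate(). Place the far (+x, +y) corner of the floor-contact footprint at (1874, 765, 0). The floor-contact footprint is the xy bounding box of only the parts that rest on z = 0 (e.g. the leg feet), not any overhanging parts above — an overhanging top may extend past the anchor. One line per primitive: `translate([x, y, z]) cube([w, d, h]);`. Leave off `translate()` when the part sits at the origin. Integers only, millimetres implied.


translate([294, 483, 402]) cube([1580, 282, 36]);
translate([294, 483, 0]) cube([68, 68, 402]);
translate([294, 697, 0]) cube([68, 68, 402]);
translate([1806, 483, 0]) cube([68, 68, 402]);
translate([1806, 697, 0]) cube([68, 68, 402]);


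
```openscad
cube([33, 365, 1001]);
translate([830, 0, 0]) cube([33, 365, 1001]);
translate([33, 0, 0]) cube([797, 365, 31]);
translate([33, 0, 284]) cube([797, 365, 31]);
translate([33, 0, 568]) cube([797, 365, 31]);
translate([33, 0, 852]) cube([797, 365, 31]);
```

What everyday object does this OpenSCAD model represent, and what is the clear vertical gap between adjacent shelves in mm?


A bookshelf. The clear shelf gap is 253 mm.

Two tall side panels with 4 horizontal boards between them — a bookshelf. The first two shelf undersides are at z = 0 and z = 284; with shelf thickness 31, the clear gap is 284 − 0 − 31 = 253 mm.


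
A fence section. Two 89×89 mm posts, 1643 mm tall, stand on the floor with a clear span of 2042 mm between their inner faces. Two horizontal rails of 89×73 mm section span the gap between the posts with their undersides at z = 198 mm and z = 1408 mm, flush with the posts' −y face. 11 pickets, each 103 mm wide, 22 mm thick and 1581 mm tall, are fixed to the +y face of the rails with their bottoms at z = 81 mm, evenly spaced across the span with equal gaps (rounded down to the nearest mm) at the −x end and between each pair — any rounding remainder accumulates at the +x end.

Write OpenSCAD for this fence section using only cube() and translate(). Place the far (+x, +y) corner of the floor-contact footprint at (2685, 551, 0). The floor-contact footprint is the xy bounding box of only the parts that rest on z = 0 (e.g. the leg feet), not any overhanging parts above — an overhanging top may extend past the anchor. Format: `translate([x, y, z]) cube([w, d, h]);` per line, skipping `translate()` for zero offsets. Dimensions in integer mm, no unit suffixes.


translate([465, 462, 0]) cube([89, 89, 1643]);
translate([2596, 462, 0]) cube([89, 89, 1643]);
translate([554, 462, 198]) cube([2042, 89, 73]);
translate([554, 462, 1408]) cube([2042, 89, 73]);
translate([629, 551, 81]) cube([103, 22, 1581]);
translate([807, 551, 81]) cube([103, 22, 1581]);
translate([985, 551, 81]) cube([103, 22, 1581]);
translate([1163, 551, 81]) cube([103, 22, 1581]);
translate([1341, 551, 81]) cube([103, 22, 1581]);
translate([1519, 551, 81]) cube([103, 22, 1581]);
translate([1697, 551, 81]) cube([103, 22, 1581]);
translate([1875, 551, 81]) cube([103, 22, 1581]);
translate([2053, 551, 81]) cube([103, 22, 1581]);
translate([2231, 551, 81]) cube([103, 22, 1581]);
translate([2409, 551, 81]) cube([103, 22, 1581]);


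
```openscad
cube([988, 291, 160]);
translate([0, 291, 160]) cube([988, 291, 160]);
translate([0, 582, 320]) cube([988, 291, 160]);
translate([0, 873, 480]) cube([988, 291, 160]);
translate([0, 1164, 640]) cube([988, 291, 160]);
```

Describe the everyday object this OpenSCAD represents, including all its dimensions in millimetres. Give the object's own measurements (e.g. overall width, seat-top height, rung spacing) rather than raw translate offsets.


A straight staircase of 5 solid steps. Each step is 988 mm wide (x), 291 mm deep (y, the going) and 160 mm tall (the rise). The first step rests on the floor; each subsequent step sits one going further in +y and one rise higher in +z, directly behind and above the previous step with no overlap.


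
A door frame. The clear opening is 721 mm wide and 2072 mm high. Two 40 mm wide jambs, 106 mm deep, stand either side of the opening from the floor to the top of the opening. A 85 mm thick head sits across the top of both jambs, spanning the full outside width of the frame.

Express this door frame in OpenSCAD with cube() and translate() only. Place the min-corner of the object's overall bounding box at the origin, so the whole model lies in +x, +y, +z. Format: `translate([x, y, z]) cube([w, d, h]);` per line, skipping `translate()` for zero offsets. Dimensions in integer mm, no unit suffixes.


cube([40, 106, 2072]);
translate([761, 0, 0]) cube([40, 106, 2072]);
translate([0, 0, 2072]) cube([801, 106, 85]);


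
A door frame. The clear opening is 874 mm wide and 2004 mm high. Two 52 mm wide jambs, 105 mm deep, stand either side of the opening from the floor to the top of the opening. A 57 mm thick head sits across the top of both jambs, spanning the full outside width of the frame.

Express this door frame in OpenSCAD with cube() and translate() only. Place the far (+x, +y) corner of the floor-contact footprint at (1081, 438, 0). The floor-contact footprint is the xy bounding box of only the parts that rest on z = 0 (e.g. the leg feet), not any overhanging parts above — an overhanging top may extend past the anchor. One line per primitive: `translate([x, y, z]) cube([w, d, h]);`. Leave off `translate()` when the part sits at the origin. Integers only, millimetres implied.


translate([103, 333, 0]) cube([52, 105, 2004]);
translate([1029, 333, 0]) cube([52, 105, 2004]);
translate([103, 333, 2004]) cube([978, 105, 57]);


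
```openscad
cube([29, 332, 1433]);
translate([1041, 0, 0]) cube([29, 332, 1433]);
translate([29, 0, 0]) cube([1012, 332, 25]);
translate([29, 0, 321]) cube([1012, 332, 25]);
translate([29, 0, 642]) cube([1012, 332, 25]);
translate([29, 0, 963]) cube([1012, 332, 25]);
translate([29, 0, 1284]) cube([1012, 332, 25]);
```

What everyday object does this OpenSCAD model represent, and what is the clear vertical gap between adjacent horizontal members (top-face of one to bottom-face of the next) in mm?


A bookshelf. The clear shelf gap is 296 mm.

Two tall side panels with 5 horizontal boards between them — a bookshelf. The first two shelf undersides are at z = 0 and z = 321; with shelf thickness 25, the clear gap is 321 − 0 − 25 = 296 mm.


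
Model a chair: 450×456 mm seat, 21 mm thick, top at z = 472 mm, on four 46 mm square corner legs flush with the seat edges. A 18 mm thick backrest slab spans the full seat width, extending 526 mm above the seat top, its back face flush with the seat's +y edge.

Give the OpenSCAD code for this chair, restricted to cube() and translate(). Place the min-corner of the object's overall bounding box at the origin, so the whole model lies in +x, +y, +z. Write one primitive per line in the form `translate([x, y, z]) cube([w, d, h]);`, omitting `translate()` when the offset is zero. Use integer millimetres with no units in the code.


translate([0, 0, 451]) cube([450, 456, 21]);
cube([46, 46, 451]);
translate([404, 0, 0]) cube([46, 46, 451]);
translate([0, 410, 0]) cube([46, 46, 451]);
translate([404, 410, 0]) cube([46, 46, 451]);
translate([0, 438, 472]) cube([450, 18, 526]);


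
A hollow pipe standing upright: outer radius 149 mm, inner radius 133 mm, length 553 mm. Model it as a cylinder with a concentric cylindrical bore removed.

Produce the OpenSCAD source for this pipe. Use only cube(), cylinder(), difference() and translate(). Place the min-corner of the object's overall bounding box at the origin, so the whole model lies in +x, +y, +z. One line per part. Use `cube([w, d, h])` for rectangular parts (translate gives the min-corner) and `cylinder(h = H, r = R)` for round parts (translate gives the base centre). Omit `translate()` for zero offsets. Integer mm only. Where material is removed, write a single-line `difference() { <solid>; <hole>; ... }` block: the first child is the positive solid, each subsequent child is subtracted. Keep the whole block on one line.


difference() { translate([149, 149, 0]) cylinder(h = 553, r = 149); translate([149, 149, 0]) cylinder(h = 553, r = 133); }


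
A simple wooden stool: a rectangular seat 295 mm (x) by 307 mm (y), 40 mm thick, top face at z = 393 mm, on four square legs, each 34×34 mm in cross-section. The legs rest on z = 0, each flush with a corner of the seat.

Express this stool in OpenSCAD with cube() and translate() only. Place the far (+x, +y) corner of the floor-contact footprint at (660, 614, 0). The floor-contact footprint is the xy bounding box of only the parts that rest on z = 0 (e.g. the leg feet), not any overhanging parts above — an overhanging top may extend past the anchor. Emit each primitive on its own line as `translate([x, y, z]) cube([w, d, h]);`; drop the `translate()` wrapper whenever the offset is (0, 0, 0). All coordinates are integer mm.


translate([365, 307, 353]) cube([295, 307, 40]);
translate([365, 307, 0]) cube([34, 34, 353]);
translate([626, 307, 0]) cube([34, 34, 353]);
translate([365, 580, 0]) cube([34, 34, 353]);
translate([626, 580, 0]) cube([34, 34, 353]);


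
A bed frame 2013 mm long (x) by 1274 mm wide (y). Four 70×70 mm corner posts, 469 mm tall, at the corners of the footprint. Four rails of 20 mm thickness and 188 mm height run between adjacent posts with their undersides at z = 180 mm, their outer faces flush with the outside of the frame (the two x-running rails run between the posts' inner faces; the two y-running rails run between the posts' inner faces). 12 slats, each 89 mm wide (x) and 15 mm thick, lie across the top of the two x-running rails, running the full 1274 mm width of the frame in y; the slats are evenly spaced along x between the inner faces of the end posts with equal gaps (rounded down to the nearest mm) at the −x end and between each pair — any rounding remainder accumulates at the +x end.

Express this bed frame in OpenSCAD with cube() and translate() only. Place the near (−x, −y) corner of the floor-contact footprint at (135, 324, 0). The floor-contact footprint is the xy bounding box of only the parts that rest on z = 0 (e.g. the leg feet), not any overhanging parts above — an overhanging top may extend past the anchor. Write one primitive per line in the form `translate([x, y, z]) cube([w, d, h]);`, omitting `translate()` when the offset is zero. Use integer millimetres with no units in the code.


// slat z = rail_z + rail_h = 180 + 188 = 368
// slat gap = ⌊(1873 − 12·89) / 13⌋ = 61
translate([135, 324, 0]) cube([70, 70, 469]);
translate([135, 1528, 0]) cube([70, 70, 469]);
translate([2078, 324, 0]) cube([70, 70, 469]);
translate([2078, 1528, 0]) cube([70, 70, 469]);
translate([205, 324, 180]) cube([1873, 20, 188]);
translate([205, 1578, 180]) cube([1873, 20, 188]);
translate([135, 394, 180]) cube([20, 1134, 188]);
translate([2128, 394, 180]) cube([20, 1134, 188]);
translate([266, 324, 368]) cube([89, 1274, 15]);
translate([416, 324, 368]) cube([89, 1274, 15]);
translate([566, 324, 368]) cube([89, 1274, 15]);
translate([716, 324, 368]) cube([89, 1274, 15]);
translate([866, 324, 368]) cube([89, 1274, 15]);
translate([1016, 324, 368]) cube([89, 1274, 15]);
translate([1166, 324, 368]) cube([89, 1274, 15]);
translate([1316, 324, 368]) cube([89, 1274, 15]);
translate([1466, 324, 368]) cube([89, 1274, 15]);
translate([1616, 324, 368]) cube([89, 1274, 15]);
translate([1766, 324, 368]) cube([89, 1274, 15]);
translate([1916, 324, 368]) cube([89, 1274, 15]);


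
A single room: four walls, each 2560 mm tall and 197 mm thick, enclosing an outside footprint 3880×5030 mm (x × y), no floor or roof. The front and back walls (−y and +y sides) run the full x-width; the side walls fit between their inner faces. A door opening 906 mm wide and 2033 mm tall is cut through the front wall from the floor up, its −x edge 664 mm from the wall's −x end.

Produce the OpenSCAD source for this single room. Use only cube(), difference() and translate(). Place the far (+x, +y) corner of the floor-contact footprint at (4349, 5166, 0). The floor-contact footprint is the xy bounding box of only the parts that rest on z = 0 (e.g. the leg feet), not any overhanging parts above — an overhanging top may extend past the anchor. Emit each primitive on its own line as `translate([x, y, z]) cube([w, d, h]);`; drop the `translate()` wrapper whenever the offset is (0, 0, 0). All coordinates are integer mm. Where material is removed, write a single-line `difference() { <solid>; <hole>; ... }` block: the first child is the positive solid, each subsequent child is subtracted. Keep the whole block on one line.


difference() { translate([469, 136, 0]) cube([3880, 197, 2560]); translate([1133, 136, 0]) cube([906, 197, 2033]); }
translate([469, 4969, 0]) cube([3880, 197, 2560]);
translate([469, 333, 0]) cube([197, 4636, 2560]);
translate([4152, 333, 0]) cube([197, 4636, 2560]);


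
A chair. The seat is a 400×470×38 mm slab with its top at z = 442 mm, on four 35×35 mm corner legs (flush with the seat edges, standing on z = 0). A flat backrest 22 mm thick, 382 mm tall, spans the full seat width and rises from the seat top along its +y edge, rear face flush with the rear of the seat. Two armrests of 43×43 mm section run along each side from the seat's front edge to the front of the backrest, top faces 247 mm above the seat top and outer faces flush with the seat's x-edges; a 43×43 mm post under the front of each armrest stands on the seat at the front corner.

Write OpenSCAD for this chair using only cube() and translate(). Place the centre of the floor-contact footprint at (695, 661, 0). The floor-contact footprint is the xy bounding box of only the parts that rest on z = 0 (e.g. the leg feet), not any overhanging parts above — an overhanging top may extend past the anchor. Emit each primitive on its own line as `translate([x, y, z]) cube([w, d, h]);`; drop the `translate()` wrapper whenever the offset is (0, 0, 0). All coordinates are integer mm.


translate([495, 426, 404]) cube([400, 470, 38]);
translate([495, 426, 0]) cube([35, 35, 404]);
translate([860, 426, 0]) cube([35, 35, 404]);
translate([495, 861, 0]) cube([35, 35, 404]);
translate([860, 861, 0]) cube([35, 35, 404]);
translate([495, 874, 442]) cube([400, 22, 382]);
translate([495, 426, 646]) cube([43, 448, 43]);
translate([852, 426, 646]) cube([43, 448, 43]);
translate([495, 426, 442]) cube([43, 43, 204]);
translate([852, 426, 442]) cube([43, 43, 204]);


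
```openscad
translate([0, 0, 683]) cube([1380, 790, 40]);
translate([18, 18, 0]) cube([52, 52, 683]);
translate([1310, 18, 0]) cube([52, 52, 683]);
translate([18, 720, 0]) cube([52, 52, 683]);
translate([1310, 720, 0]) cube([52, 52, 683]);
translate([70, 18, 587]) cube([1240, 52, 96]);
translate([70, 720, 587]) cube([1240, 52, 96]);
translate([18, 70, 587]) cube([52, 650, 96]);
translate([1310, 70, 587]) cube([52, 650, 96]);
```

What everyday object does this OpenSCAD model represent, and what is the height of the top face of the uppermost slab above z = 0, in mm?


A table. The table height is 723 mm.

A 1380×790×40 slab sits at z = 683 on four 52 mm square posts — a table. The top surface is at 683 + 40 = 723 mm.


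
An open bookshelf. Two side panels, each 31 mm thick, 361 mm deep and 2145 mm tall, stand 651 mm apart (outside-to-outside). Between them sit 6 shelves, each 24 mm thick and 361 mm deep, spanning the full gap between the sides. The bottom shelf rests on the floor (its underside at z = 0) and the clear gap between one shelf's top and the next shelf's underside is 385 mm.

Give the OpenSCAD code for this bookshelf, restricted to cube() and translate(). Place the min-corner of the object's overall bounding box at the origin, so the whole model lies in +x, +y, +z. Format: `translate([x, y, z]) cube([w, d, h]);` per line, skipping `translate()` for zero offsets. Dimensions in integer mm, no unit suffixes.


cube([31, 361, 2145]);
translate([620, 0, 0]) cube([31, 361, 2145]);
translate([31, 0, 0]) cube([589, 361, 24]);
translate([31, 0, 409]) cube([589, 361, 24]);
translate([31, 0, 818]) cube([589, 361, 24]);
translate([31, 0, 1227]) cube([589, 361, 24]);
translate([31, 0, 1636]) cube([589, 361, 24]);
translate([31, 0, 2045]) cube([589, 361, 24]);


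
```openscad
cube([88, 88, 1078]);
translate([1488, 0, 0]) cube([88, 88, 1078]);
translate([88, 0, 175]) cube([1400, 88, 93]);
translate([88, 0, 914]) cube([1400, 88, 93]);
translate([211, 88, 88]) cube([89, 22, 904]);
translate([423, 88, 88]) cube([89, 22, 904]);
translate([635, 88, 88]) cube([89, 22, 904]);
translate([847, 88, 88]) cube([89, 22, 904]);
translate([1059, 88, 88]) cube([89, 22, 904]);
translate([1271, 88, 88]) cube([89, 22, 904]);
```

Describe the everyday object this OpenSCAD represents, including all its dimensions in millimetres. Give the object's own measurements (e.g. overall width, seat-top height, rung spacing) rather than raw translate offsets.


A fence section. Two 88×88 mm posts, 1078 mm tall, stand on the floor with a clear span of 1400 mm between their inner faces. Two horizontal rails of 88×93 mm section span the gap between the posts with their undersides at z = 175 mm and z = 914 mm, flush with the posts' −y face. 6 pickets, each 89 mm wide, 22 mm thick and 904 mm tall, are fixed to the +y face of the rails with their bottoms at z = 88 mm, spaced across the span with a 123 mm gap after the −x post and between neighbouring pickets, with 128 mm left before the +x post.


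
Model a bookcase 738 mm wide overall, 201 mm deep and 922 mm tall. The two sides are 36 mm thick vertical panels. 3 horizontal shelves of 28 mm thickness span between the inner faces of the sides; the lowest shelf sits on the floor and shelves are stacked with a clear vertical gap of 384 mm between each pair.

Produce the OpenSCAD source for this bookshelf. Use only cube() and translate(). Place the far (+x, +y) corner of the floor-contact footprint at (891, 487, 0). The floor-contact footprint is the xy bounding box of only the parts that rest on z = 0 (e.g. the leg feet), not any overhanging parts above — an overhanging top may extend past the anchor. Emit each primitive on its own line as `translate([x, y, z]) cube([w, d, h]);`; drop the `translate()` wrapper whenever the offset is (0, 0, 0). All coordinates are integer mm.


translate([153, 286, 0]) cube([36, 201, 922]);
translate([855, 286, 0]) cube([36, 201, 922]);
translate([189, 286, 0]) cube([666, 201, 28]);
translate([189, 286, 412]) cube([666, 201, 28]);
translate([189, 286, 824]) cube([666, 201, 28]);


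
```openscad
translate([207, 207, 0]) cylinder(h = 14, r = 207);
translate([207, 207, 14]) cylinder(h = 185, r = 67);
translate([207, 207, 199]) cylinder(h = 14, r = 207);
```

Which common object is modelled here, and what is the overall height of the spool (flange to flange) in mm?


A spool. The overall height is 213 mm.

Three coaxial cylinders, large–small–large — a spool. Two 14 mm flanges and a 185 mm core give 14 + 185 + 14 = 213 mm.


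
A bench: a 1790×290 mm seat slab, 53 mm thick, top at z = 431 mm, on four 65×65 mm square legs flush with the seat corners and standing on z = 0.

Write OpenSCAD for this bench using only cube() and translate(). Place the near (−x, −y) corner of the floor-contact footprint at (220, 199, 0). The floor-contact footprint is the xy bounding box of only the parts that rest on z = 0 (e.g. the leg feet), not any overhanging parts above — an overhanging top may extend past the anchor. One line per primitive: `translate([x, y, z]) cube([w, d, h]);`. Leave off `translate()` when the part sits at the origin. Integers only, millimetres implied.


translate([220, 199, 378]) cube([1790, 290, 53]);
translate([220, 199, 0]) cube([65, 65, 378]);
translate([220, 424, 0]) cube([65, 65, 378]);
translate([1945, 199, 0]) cube([65, 65, 378]);
translate([1945, 424, 0]) cube([65, 65, 378]);


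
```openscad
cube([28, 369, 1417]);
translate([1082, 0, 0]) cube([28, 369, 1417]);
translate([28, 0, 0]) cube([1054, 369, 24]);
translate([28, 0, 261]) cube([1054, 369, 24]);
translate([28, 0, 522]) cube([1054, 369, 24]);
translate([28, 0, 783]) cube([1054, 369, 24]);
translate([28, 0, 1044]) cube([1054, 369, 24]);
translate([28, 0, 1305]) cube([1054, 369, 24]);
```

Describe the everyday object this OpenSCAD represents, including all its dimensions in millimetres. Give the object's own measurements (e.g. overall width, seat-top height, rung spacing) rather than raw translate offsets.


An open bookshelf. Two side panels, each 28 mm thick, 369 mm deep and 1417 mm tall, stand 1110 mm apart (outside-to-outside). Between them sit 6 shelves, each 24 mm thick and 369 mm deep, spanning the full gap between the sides. The bottom shelf rests on the floor (its underside at z = 0) and the clear gap between one shelf's top and the next shelf's underside is 237 mm.


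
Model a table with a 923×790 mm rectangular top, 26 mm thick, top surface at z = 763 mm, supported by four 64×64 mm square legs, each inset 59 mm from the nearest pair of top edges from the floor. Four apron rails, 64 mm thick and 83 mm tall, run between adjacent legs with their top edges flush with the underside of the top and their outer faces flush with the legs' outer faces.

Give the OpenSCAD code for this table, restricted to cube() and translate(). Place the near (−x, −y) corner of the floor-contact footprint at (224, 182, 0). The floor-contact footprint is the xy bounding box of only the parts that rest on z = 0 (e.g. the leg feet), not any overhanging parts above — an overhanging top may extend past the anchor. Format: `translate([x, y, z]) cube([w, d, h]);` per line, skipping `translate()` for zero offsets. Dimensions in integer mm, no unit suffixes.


translate([165, 123, 737]) cube([923, 790, 26]);
translate([224, 182, 0]) cube([64, 64, 737]);
translate([965, 182, 0]) cube([64, 64, 737]);
translate([224, 790, 0]) cube([64, 64, 737]);
translate([965, 790, 0]) cube([64, 64, 737]);
translate([288, 182, 654]) cube([677, 64, 83]);
translate([288, 790, 654]) cube([677, 64, 83]);
translate([224, 246, 654]) cube([64, 544, 83]);
translate([965, 246, 654]) cube([64, 544, 83]);


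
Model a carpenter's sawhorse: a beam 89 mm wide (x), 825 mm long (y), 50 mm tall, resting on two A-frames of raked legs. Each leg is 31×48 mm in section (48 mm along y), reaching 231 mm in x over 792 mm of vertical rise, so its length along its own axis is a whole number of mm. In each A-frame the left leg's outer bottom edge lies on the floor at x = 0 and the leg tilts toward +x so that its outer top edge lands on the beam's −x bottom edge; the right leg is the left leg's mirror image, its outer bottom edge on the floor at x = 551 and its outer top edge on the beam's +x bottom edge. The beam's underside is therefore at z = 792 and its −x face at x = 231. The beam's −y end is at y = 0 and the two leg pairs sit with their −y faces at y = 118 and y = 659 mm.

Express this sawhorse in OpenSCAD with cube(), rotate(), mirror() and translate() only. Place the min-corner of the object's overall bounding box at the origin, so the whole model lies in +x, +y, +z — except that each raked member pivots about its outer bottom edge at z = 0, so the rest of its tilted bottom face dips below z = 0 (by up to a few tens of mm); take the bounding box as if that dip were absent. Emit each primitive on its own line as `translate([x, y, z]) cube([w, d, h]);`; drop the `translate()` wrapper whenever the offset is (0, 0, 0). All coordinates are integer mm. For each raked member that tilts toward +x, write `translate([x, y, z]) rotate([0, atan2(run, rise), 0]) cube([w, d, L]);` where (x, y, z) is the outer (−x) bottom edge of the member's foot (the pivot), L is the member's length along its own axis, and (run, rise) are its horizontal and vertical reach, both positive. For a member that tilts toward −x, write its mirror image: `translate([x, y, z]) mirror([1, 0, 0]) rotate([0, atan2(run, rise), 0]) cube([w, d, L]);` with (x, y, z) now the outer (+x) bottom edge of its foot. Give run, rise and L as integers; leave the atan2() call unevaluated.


// leg length = √(231² + 792²) = 825
// right-leg outer foot x = 2·231 + 89 = 551
// beam min-corner = (231, 0, 792)
translate([231, 0, 792]) cube([89, 825, 50]);
translate([0, 118, 0]) rotate([0, atan2(231, 792), 0]) cube([31, 48, 825]);
translate([551, 118, 0]) mirror([1, 0, 0]) rotate([0, atan2(231, 792), 0]) cube([31, 48, 825]);
translate([0, 659, 0]) rotate([0, atan2(231, 792), 0]) cube([31, 48, 825]);
translate([551, 659, 0]) mirror([1, 0, 0]) rotate([0, atan2(231, 792), 0]) cube([31, 48, 825]);


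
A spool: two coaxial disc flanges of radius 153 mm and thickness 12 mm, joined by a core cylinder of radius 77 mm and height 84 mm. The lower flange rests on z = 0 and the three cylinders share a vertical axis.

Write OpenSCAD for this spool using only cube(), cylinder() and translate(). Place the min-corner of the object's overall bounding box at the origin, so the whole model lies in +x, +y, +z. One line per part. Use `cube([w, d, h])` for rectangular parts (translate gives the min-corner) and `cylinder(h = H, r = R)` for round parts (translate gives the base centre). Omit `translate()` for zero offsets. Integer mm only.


translate([153, 153, 0]) cylinder(h = 12, r = 153);
translate([153, 153, 12]) cylinder(h = 84, r = 77);
translate([153, 153, 96]) cylinder(h = 12, r = 153);


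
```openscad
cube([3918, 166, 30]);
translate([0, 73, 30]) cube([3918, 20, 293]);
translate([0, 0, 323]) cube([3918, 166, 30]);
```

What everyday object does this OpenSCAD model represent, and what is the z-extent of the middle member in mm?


An I-beam. The web height is 293 mm.

Two wide flanges with a thin centred web — an I-beam. Overall 353 mm minus two 30 mm flanges gives a web of 353 − 2·30 = 293 mm.


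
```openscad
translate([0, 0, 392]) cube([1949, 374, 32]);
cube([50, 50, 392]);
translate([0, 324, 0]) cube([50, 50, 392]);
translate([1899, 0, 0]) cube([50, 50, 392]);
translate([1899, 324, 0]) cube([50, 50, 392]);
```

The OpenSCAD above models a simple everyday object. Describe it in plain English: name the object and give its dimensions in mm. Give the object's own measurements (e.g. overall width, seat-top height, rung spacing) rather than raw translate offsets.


A bench: a 1949×374 mm seat slab, 32 mm thick, top at z = 424 mm, on four 50×50 mm square legs flush with the seat corners and standing on z = 0.


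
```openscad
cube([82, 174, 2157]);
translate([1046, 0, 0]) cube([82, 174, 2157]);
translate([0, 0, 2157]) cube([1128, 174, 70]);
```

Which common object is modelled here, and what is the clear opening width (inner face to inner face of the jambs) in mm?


A door frame. The clear opening width is 964 mm.

Two 2157 mm tall posts with a header on top — a door frame. The left jamb is 82 mm wide at x = 0; the right jamb starts at x = 1046. The clear opening is 1046 − 82 = 964 mm.


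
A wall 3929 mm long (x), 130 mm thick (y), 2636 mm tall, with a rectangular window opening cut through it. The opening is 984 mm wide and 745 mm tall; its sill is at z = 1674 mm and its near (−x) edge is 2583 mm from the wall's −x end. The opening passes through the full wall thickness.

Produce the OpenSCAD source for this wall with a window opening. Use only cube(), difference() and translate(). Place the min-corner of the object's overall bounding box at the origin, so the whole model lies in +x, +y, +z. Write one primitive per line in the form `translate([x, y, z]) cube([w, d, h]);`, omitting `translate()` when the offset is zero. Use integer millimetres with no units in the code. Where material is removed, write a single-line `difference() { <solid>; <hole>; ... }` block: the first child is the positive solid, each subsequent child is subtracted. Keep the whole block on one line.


difference() { cube([3929, 130, 2636]); translate([2583, 0, 1674]) cube([984, 130, 745]); }


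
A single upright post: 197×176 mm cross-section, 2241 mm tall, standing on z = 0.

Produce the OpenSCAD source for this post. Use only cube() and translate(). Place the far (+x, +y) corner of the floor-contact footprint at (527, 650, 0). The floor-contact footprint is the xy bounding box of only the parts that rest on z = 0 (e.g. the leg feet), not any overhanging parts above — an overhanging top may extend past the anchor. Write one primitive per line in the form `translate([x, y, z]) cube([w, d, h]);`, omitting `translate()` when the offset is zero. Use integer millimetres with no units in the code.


translate([330, 474, 0]) cube([197, 176, 2241]);


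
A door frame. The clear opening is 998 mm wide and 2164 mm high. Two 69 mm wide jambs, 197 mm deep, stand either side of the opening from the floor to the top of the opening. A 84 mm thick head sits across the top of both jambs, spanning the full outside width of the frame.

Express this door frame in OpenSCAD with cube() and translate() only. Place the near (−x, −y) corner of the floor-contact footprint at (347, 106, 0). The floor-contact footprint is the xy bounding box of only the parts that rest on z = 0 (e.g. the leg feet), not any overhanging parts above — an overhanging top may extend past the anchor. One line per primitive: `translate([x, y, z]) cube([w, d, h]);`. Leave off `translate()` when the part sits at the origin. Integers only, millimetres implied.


translate([347, 106, 0]) cube([69, 197, 2164]);
translate([1414, 106, 0]) cube([69, 197, 2164]);
translate([347, 106, 2164]) cube([1136, 197, 84]);


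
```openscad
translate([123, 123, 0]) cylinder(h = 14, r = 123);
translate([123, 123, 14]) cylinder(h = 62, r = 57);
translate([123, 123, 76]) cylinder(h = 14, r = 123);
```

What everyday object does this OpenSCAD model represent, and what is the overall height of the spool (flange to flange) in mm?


A spool. The overall height is 90 mm.

Three coaxial cylinders, large–small–large — a spool. Two 14 mm flanges and a 62 mm core give 14 + 62 + 14 = 90 mm.


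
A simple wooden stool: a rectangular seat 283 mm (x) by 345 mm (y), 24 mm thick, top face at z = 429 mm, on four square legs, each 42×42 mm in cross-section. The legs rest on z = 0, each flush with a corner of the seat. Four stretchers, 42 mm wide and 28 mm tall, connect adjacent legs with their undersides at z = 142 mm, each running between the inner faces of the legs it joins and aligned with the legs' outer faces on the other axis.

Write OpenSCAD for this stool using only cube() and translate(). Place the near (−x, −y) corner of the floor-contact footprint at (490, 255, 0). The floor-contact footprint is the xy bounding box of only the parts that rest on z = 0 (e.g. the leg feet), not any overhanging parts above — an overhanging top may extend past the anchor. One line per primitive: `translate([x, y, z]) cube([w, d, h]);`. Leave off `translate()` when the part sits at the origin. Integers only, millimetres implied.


translate([490, 255, 405]) cube([283, 345, 24]);
translate([490, 255, 0]) cube([42, 42, 405]);
translate([731, 255, 0]) cube([42, 42, 405]);
translate([490, 558, 0]) cube([42, 42, 405]);
translate([731, 558, 0]) cube([42, 42, 405]);
translate([532, 255, 142]) cube([199, 42, 28]);
translate([532, 558, 142]) cube([199, 42, 28]);
translate([490, 297, 142]) cube([42, 261, 28]);
translate([731, 297, 142]) cube([42, 261, 28]);


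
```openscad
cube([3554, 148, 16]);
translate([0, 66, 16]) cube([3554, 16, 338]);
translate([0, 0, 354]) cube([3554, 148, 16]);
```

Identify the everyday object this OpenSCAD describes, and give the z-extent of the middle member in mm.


An I-beam. The web height is 338 mm.

Two wide flanges with a thin centred web — an I-beam. Overall 370 mm minus two 16 mm flanges gives a web of 370 − 2·16 = 338 mm.


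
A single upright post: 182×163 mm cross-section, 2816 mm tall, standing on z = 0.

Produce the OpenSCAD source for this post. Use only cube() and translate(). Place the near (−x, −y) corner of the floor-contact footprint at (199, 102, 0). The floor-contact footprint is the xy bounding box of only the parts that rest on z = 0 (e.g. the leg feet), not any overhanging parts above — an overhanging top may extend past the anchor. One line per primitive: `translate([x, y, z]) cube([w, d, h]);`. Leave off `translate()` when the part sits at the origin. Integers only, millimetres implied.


translate([199, 102, 0]) cube([182, 163, 2816]);


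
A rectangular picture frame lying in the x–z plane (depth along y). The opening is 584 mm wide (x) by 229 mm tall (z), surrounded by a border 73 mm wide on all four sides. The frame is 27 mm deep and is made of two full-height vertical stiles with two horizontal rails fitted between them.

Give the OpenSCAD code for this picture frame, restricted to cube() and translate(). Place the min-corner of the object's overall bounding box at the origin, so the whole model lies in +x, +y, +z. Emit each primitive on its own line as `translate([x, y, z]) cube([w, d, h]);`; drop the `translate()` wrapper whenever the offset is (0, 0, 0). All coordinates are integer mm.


cube([73, 27, 375]);
translate([657, 0, 0]) cube([73, 27, 375]);
translate([73, 0, 0]) cube([584, 27, 73]);
translate([73, 0, 302]) cube([584, 27, 73]);


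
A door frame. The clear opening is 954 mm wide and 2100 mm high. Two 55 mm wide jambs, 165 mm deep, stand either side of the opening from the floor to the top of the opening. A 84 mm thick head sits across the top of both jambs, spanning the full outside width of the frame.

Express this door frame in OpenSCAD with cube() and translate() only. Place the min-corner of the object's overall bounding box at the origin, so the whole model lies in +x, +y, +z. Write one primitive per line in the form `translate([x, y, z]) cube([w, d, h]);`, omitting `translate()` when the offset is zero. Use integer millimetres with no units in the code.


cube([55, 165, 2100]);
translate([1009, 0, 0]) cube([55, 165, 2100]);
translate([0, 0, 2100]) cube([1064, 165, 84]);


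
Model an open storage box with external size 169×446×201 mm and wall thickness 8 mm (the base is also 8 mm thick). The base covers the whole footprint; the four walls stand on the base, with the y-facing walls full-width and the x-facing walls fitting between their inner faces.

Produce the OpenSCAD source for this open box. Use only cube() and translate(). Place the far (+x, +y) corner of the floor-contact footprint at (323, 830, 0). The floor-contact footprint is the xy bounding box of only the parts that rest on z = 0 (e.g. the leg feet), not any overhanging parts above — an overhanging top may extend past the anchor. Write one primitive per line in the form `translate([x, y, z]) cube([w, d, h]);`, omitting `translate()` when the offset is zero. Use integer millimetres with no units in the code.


translate([154, 384, 0]) cube([169, 446, 8]);
translate([154, 384, 8]) cube([169, 8, 193]);
translate([154, 822, 8]) cube([169, 8, 193]);
translate([154, 392, 8]) cube([8, 430, 193]);
translate([315, 392, 8]) cube([8, 430, 193]);
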